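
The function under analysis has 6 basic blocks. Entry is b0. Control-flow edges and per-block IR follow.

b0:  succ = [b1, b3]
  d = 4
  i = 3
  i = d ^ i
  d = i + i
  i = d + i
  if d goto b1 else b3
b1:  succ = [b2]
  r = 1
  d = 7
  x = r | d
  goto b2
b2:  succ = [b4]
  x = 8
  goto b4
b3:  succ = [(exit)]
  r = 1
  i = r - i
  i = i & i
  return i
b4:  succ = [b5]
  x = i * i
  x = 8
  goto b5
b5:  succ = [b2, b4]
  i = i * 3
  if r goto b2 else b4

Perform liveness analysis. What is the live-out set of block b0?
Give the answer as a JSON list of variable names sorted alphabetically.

Answer: ["i"]

Analysis:
def/use:
  b0: def={d,i} ue=∅
  b1: def={d,r,x} ue=∅
  b2: def={x} ue=∅
  b3: def={i,r} ue={i}
  b4: def={x} ue={i}
  b5: def={i} ue={i,r}

Liveness:
  live b0: ∅→{i}
  live b1: {i}→{i,r}
  live b2: {i,r}→{i,r}
  live b3: {i}→∅
  live b4: {i,r}→{i,r}
  live b5: {i,r}→{i,r}

live-out(b0) = ["i"]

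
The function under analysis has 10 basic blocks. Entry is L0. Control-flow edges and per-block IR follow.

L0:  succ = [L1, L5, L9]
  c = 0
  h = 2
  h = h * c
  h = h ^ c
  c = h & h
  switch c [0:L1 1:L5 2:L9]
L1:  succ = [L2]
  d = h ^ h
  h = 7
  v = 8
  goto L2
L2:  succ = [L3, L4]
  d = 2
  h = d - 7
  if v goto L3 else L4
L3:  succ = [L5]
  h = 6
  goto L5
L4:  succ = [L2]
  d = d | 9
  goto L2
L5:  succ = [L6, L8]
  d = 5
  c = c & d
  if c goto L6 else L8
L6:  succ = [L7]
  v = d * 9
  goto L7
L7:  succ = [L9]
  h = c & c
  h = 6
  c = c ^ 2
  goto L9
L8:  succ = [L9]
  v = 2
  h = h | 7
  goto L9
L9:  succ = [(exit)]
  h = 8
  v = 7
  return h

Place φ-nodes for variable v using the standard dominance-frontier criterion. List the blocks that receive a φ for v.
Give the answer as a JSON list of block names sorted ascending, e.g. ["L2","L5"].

Answer: ["L5", "L9"]

Working:
idom tree: L1←L0 L2←L1 L3←L2 L4←L2 L5←L0 L6←L5 L7←L6 L8←L5 L9←L0
Dom∩ at merges:
  L2: preds {L1,L4}: {L0,L1} ∩ {L0,L1,L2,L4} = {L0,L1}; idom=L1
  L5: preds {L0,L3}: {L0} ∩ {L0,L1,L2,L3} = {L0}; idom=L0
  L9: preds {L0,L7,L8}: {L0} ∩ {L0,L5,L6,L7} ∩ {L0,L5,L8} = {L0}; idom=L0

DF derivation:
  join L2 pred L1: · stop@L1
  join L2 pred L4: L4→L2 stop@L1
  join L5 pred L0: · stop@L0
  join L5 pred L3: L3→L2→L1 stop@L0
  join L9 pred L0: · stop@L0
  join L9 pred L7: L7→L6→L5 stop@L0
  join L9 pred L8: L8→L5 stop@L0
  L0: DF=∅
  L1: DF={L5}
  L2: DF={L2,L5}
  L3: DF={L5}
  L4: DF={L2}
  L5: DF={L9}
  L6: DF={L9}
  L7: DF={L9}
  L8: DF={L9}
  L9: DF=∅

φ for v: defs {L1,L6,L8,L9}
  DF⁺ = {L5,L9}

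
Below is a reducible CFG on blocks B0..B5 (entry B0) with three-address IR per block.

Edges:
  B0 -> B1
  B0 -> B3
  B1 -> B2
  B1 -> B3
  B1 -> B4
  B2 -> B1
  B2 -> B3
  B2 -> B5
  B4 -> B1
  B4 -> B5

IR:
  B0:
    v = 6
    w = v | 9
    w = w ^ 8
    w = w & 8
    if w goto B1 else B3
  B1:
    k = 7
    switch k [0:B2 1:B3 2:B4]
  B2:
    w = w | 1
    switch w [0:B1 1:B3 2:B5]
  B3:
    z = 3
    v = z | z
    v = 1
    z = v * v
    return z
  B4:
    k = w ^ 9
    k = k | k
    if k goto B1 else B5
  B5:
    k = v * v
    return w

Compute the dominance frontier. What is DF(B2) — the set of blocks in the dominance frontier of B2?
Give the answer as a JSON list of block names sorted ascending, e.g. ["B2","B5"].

Answer: ["B1", "B3", "B5"]

Working:
idom tree: B1←B0 B2←B1 B3←B0 B4←B1 B5←B1
Dom∩ at merges:
  B1: preds {B0,B2,B4}: {B0} ∩ {B0,B1,B2} ∩ {B0,B1,B4} = {B0}; idom=B0
  B3: preds {B0,B1,B2}: {B0} ∩ {B0,B1} ∩ {B0,B1,B2} = {B0}; idom=B0
  B5: preds {B2,B4}: {B0,B1,B2} ∩ {B0,B1,B4} = {B0,B1}; idom=B1

DF derivation:
  B1←B0: walk · to B0
  B1←B2: walk B2→B1 to B0
  B1←B4: walk B4→B1 to B0
  B3←B0: walk · to B0
  B3←B1: walk B1 to B0
  B3←B2: walk B2→B1 to B0
  B5←B2: walk B2 to B1
  B5←B4: walk B4 to B1
  DF(B0)=∅
  DF(B1)={B1,B3}
  DF(B2)={B1,B3,B5}
  DF(B3)=∅
  DF(B4)={B1,B5}
  DF(B5)=∅

DF(B2) = ["B1", "B3", "B5"]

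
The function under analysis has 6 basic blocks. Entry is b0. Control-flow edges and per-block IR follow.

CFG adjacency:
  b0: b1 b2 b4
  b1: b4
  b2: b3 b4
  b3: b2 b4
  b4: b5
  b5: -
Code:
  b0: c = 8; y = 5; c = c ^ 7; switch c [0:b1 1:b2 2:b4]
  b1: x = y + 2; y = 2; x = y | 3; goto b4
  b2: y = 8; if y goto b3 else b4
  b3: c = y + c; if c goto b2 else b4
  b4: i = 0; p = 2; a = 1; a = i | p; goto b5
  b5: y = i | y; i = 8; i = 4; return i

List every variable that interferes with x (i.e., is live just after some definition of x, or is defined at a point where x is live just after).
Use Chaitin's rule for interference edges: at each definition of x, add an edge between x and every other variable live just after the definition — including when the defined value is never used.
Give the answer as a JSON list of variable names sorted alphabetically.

def/use:
  b0: {c,y} / ∅
  b1: {x,y} / {y}
  b2: {y} / ∅
  b3: {c} / {c,y}
  b4: {a,i,p} / ∅
  b5: {i,y} / {i,y}

Backward fixpoint:
  live b0: ∅→{c,y}
  live b1: {y}→{y}
  live b2: {c}→{c,y}
  live b3: {c,y}→{c,y}
  live b4: {y}→{i,y}
  live b5: {i,y}→∅

Interfere edges:
  a — {i,p,y}
  c — {y}
  i — {a,p,y}
  p — {a,i,y}
  x — {y}
  y — {a,c,i,p,x}

N(x) = ["y"]

Answer: ["y"]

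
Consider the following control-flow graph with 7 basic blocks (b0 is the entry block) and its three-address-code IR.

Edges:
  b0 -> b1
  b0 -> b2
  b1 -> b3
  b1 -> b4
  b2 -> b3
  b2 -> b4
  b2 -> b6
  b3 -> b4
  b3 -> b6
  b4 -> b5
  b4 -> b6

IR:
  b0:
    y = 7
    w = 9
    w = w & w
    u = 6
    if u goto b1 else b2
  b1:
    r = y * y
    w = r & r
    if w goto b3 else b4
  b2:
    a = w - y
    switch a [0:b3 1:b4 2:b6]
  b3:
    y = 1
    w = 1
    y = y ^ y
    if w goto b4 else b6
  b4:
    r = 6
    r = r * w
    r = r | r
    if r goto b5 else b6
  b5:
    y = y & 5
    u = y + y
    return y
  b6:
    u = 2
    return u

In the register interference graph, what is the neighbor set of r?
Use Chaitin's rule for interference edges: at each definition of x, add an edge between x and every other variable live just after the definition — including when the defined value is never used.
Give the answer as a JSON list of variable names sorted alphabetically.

Per-block:
  b0: {u,w,y} / ∅
  b1: {r,w} / {y}
  b2: {a} / {w,y}
  b3: {w,y} / ∅
  b4: {r} / {w}
  b5: {u,y} / {y}
  b6: {u} / ∅

Backward fixpoint:
  b0: in=∅ out={w,y}
  b1: in={y} out={w,y}
  b2: in={w,y} out={w,y}
  b3: in=∅ out={w,y}
  b4: in={w,y} out={y}
  b5: in={y} out=∅
  b6: in=∅ out=∅

Conflict graph:
  a — {w,y}
  r — {w,y}
  u — {w,y}
  w — {a,r,u,y}
  y — {a,r,u,w}

N(r) = ["w", "y"]

Answer: ["w", "y"]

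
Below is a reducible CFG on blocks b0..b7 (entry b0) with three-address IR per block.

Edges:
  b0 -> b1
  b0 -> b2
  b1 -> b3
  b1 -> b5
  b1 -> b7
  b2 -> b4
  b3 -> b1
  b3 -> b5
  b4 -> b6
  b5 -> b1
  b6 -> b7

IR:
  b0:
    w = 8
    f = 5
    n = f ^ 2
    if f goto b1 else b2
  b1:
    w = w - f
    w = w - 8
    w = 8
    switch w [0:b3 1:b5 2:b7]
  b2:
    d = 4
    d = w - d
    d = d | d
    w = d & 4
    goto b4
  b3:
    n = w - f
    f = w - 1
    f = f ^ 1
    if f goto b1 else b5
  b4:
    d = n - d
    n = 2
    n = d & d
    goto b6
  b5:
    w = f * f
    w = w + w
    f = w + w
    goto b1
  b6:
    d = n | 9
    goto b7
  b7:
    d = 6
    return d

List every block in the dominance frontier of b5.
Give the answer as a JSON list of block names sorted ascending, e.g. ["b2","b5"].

Answer: ["b1"]

Analysis:
idom tree: b1←b0 b2←b0 b3←b1 b4←b2 b5←b1 b6←b4 b7←b0
Dom at joins:
  b1: preds {b0,b3,b5}: {b0} ∩ {b0,b1,b3} ∩ {b0,b1,b5} = {b0}; idom=b0
  b5: preds {b1,b3}: {b0,b1} ∩ {b0,b1,b3} = {b0,b1}; idom=b1
  b7: preds {b1,b6}: {b0,b1} ∩ {b0,b2,b4,b6} = {b0}; idom=b0

DF derivation:
  b1←b0: walk · to b0
  b1←b3: walk b3→b1 to b0
  b1←b5: walk b5→b1 to b0
  b5←b1: walk · to b1
  b5←b3: walk b3 to b1
  b7←b1: walk b1 to b0
  b7←b6: walk b6→b4→b2 to b0
  b0 → ∅
  b1 → {b1,b7}
  b2 → {b7}
  b3 → {b1,b5}
  b4 → {b7}
  b5 → {b1}
  b6 → {b7}
  b7 → ∅

DF(b5) = ["b1"]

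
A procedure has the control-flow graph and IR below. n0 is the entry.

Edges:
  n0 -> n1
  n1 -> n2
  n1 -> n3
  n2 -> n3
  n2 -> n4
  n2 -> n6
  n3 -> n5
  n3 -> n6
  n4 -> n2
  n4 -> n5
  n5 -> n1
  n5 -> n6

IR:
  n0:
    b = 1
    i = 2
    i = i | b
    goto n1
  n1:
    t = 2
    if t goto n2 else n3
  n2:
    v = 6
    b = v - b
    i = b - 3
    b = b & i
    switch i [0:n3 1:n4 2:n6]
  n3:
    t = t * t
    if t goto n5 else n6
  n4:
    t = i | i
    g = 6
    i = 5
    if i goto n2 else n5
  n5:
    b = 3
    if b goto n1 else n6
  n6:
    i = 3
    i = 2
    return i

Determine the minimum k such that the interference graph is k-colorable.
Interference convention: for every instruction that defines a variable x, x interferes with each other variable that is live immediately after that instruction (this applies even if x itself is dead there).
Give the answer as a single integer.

Answer: 3

Working:
Per-block:
  n0: def={b,i} ue=∅
  n1: def={t} ue=∅
  n2: def={b,i,v} ue={b}
  n3: def={t} ue={t}
  n4: def={g,i,t} ue={i}
  n5: def={b} ue=∅
  n6: def={i} ue=∅

Live sets:
  live n0: ∅→{b}
  live n1: {b}→{b,t}
  live n2: {b,t}→{b,i,t}
  live n3: {t}→∅
  live n4: {b,i}→{b,t}
  live n5: ∅→{b}
  live n6: ∅→∅

Conflict graph:
  b — {g,i,t,v}
  g — {b,t}
  i — {b,t}
  t — {b,g,i,v}
  v — {b,t}

Colouring:
  lower bound: {b,g,t} mutually conflict ⇒ χ ≥ 3
  assign b→R0 g→R2 i→R2 t→R1 v→R2 — no edge inside a register ⇒ χ ≤ 3
  χ = 3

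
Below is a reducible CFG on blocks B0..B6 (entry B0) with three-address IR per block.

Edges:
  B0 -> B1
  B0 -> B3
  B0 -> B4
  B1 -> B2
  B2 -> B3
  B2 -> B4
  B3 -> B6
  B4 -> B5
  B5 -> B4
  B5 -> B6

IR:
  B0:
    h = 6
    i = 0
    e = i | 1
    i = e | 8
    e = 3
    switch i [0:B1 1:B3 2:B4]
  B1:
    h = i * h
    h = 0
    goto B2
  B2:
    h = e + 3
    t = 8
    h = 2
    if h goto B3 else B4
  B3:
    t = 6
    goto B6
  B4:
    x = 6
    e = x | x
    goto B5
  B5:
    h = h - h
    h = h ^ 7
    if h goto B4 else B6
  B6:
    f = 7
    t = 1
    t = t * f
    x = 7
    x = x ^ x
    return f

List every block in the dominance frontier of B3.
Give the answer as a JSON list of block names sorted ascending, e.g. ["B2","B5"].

Answer: ["B6"]

Analysis:
idom tree: B1←B0 B2←B1 B3←B0 B4←B0 B5←B4 B6←B0
Dom∩ at merges:
  B3: preds {B0,B2}: {B0} ∩ {B0,B1,B2} = {B0}; idom=B0
  B4: preds {B0,B2,B5}: {B0} ∩ {B0,B1,B2} ∩ {B0,B4,B5} = {B0}; idom=B0
  B6: preds {B3,B5}: {B0,B3} ∩ {B0,B4,B5} = {B0}; idom=B0

Frontier:
  B3←B0: walk · to B0
  B3←B2: walk B2→B1 to B0
  B4←B0: walk · to B0
  B4←B2: walk B2→B1 to B0
  B4←B5: walk B5→B4 to B0
  B6←B3: walk B3 to B0
  B6←B5: walk B5→B4 to B0
  B0: DF=∅
  B1: DF={B3,B4}
  B2: DF={B3,B4}
  B3: DF={B6}
  B4: DF={B4,B6}
  B5: DF={B4,B6}
  B6: DF=∅

DF(B3) = ["B6"]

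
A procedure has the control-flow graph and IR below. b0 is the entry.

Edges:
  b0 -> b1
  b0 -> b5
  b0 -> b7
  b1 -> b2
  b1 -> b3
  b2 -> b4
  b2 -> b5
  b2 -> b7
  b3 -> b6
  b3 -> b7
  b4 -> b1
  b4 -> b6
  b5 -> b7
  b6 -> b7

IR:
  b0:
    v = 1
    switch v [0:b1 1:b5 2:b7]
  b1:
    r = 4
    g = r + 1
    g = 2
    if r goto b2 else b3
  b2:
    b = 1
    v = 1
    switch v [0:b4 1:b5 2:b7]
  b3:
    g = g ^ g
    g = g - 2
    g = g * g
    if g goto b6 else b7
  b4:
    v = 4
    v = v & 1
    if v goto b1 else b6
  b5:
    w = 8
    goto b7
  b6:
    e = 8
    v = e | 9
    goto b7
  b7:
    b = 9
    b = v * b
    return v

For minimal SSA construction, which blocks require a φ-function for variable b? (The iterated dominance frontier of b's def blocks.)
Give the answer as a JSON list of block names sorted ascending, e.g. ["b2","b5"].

Answer: ["b1", "b5", "b6", "b7"]

Analysis:
idom tree: b1←b0 b2←b1 b3←b1 b4←b2 b5←b0 b6←b1 b7←b0
Join-block Dom:
  b1: preds {b0,b4}: {b0} ∩ {b0,b1,b2,b4} = {b0}; idom=b0
  b5: preds {b0,b2}: {b0} ∩ {b0,b1,b2} = {b0}; idom=b0
  b6: preds {b3,b4}: {b0,b1,b3} ∩ {b0,b1,b2,b4} = {b0,b1}; idom=b1
  b7: preds {b0,b2,b3,b5,b6}: {b0} ∩ {b0,b1,b2} ∩ {b0,b1,b3} ∩ {b0,b5} ∩ {b0,b1,b6} = {b0}; idom=b0

DF walk-up:
  b1←b0: walk · to b0
  b1←b4: walk b4→b2→b1 to b0
  b5←b0: walk · to b0
  b5←b2: walk b2→b1 to b0
  b6←b3: walk b3 to b1
  b6←b4: walk b4→b2 to b1
  b7←b0: walk · to b0
  b7←b2: walk b2→b1 to b0
  b7←b3: walk b3→b1 to b0
  b7←b5: walk b5 to b0
  b7←b6: walk b6→b1 to b0
  DF(b0)=∅
  DF(b1)={b1,b5,b7}
  DF(b2)={b1,b5,b6,b7}
  DF(b3)={b6,b7}
  DF(b4)={b1,b6}
  DF(b5)={b7}
  DF(b6)={b7}
  DF(b7)=∅

φ for b: defs {b2,b7}
  DF⁺ = {b1,b5,b6,b7}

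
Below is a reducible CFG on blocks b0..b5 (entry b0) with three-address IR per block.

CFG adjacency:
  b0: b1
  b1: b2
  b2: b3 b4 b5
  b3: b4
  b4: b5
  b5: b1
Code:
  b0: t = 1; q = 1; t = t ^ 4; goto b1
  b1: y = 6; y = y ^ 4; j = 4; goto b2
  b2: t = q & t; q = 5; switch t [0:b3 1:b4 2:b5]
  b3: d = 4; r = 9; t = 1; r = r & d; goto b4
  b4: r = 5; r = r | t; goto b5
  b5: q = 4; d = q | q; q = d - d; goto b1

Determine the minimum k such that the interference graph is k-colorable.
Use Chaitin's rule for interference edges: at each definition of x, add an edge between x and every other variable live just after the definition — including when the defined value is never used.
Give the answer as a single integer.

Per-block:
  b0 def {q,t} use ∅
  b1 def {j,y} use ∅
  b2 def {q,t} use {q,t}
  b3 def {d,r,t} use ∅
  b4 def {r} use {t}
  b5 def {d,q} use ∅

Backward fixpoint:
  b0 li=∅ lo={q,t}
  b1 li={q,t} lo={q,t}
  b2 li={q,t} lo={t}
  b3 li=∅ lo={t}
  b4 li={t} lo={t}
  b5 li={t} lo={q,t}

Interfere edges:
  d — {r,t}
  j — {q,t}
  q — {j,t,y}
  r — {d,t}
  t — {d,j,q,r,y}
  y — {q,t}

Chromatic number:
  lower bound: {d,r,t} mutually conflict ⇒ χ ≥ 3
  assign d→R1 j→R2 q→R1 r→R2 t→R0 y→R2 — no edge inside a register ⇒ χ ≤ 3
  χ = 3

Answer: 3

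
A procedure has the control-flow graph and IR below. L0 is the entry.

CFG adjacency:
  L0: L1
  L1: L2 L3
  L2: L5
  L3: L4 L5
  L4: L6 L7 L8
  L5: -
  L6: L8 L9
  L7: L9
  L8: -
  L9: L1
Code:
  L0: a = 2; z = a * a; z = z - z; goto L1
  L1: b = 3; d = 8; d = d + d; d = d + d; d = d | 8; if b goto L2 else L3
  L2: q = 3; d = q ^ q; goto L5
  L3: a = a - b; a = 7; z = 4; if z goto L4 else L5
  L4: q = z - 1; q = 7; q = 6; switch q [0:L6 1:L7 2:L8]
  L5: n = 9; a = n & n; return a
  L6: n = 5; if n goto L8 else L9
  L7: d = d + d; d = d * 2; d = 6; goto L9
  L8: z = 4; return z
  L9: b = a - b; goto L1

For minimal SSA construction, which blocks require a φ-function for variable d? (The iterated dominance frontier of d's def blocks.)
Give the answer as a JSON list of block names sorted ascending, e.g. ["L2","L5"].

idom tree: L1←L0 L2←L1 L3←L1 L4←L3 L5←L1 L6←L4 L7←L4 L8←L4 L9←L4
Join-block Dom:
  L1: preds {L0,L9}: {L0} ∩ {L0,L1,L3,L4,L9} = {L0}; idom=L0
  L5: preds {L2,L3}: {L0,L1,L2} ∩ {L0,L1,L3} = {L0,L1}; idom=L1
  L8: preds {L4,L6}: {L0,L1,L3,L4} ∩ {L0,L1,L3,L4,L6} = {L0,L1,L3,L4}; idom=L4
  L9: preds {L6,L7}: {L0,L1,L3,L4,L6} ∩ {L0,L1,L3,L4,L7} = {L0,L1,L3,L4}; idom=L4

Frontier:
  join L1 pred L0: · stop@L0
  join L1 pred L9: L9→L4→L3→L1 stop@L0
  join L5 pred L2: L2 stop@L1
  join L5 pred L3: L3 stop@L1
  join L8 pred L4: · stop@L4
  join L8 pred L6: L6 stop@L4
  join L9 pred L6: L6 stop@L4
  join L9 pred L7: L7 stop@L4
  L0: DF=∅
  L1: DF={L1}
  L2: DF={L5}
  L3: DF={L1,L5}
  L4: DF={L1}
  L5: DF=∅
  L6: DF={L8,L9}
  L7: DF={L9}
  L8: DF=∅
  L9: DF={L1}

φ for d: defs {L1,L2,L7}
  DF⁺ = {L1,L5,L9}

Answer: ["L1", "L5", "L9"]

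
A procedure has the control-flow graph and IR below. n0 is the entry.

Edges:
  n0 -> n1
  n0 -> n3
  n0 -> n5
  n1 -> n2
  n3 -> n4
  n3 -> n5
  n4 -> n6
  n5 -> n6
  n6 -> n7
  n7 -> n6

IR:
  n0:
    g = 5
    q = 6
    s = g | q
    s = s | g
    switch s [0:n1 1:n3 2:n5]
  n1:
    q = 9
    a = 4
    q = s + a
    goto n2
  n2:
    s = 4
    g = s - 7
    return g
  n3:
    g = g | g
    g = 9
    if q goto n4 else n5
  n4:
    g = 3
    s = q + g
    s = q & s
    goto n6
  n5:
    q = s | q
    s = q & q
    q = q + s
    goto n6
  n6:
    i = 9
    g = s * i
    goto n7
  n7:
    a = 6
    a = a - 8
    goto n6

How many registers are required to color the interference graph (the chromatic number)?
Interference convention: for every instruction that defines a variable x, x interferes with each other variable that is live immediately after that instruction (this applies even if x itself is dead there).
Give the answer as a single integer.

Answer: 3

Derivation:
def/use:
  n0: def={g,q,s} ue=∅
  n1: def={a,q} ue={s}
  n2: def={g,s} ue=∅
  n3: def={g} ue={g,q}
  n4: def={g,s} ue={q}
  n5: def={q,s} ue={q,s}
  n6: def={g,i} ue={s}
  n7: def={a} ue=∅

Live sets:
  n0 li=∅ lo={g,q,s}
  n1 li={s} lo=∅
  n2 li=∅ lo=∅
  n3 li={g,q,s} lo={q,s}
  n4 li={q} lo={s}
  n5 li={q,s} lo={s}
  n6 li={s} lo={s}
  n7 li={s} lo={s}

Conflict graph:
  a: {s}
  g: {q,s}
  i: {s}
  q: {g,s}
  s: {a,g,i,q}

Registers:
  clique {g,q,s} ⇒ need ≥ 3
  assign a→r1 g→r1 i→r1 q→r2 s→r0 — no edge inside a register ⇒ χ ≤ 3
  χ = 3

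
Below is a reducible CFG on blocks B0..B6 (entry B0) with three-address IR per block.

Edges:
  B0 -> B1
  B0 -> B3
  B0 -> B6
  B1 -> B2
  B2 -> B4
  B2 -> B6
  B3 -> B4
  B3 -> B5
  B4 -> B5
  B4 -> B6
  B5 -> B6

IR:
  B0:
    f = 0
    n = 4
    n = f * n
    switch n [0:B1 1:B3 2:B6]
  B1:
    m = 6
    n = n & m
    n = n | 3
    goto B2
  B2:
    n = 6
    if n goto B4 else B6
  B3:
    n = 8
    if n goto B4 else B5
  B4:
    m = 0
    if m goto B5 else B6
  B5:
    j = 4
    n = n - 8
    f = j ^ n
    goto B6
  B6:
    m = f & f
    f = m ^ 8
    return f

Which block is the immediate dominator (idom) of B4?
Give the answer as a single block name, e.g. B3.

Answer: B0

Derivation:
idom tree: B1←B0 B2←B1 B3←B0 B4←B0 B5←B0 B6←B0
Dom at joins:
  B4: preds {B2,B3}: {B0,B1,B2} ∩ {B0,B3} = {B0}; idom=B0
  B5: preds {B3,B4}: {B0,B3} ∩ {B0,B4} = {B0}; idom=B0
  B6: preds {B0,B2,B4,B5}: {B0} ∩ {B0,B1,B2} ∩ {B0,B4} ∩ {B0,B5} = {B0}; idom=B0

idom(B4) = B0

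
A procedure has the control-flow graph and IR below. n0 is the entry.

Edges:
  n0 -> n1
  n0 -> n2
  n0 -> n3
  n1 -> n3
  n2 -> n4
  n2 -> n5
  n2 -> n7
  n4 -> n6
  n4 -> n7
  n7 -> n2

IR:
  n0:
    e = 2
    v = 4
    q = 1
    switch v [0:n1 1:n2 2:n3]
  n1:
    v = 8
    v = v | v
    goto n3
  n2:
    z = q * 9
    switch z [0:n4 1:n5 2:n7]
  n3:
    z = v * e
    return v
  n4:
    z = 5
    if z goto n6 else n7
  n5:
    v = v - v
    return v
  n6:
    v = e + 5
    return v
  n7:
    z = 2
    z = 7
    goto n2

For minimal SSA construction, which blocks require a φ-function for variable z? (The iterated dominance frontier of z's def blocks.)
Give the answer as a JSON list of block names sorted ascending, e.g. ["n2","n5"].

Answer: ["n2", "n7"]

Derivation:
idom tree: n1←n0 n2←n0 n3←n0 n4←n2 n5←n2 n6←n4 n7←n2
Dom∩ at merges:
  n2: preds {n0,n7}: {n0} ∩ {n0,n2,n7} = {n0}; idom=n0
  n3: preds {n0,n1}: {n0} ∩ {n0,n1} = {n0}; idom=n0
  n7: preds {n2,n4}: {n0,n2} ∩ {n0,n2,n4} = {n0,n2}; idom=n2

DF derivation:
  n2←n0: walk · to n0
  n2←n7: walk n7→n2 to n0
  n3←n0: walk · to n0
  n3←n1: walk n1 to n0
  n7←n2: walk · to n2
  n7←n4: walk n4 to n2
  n0 → ∅
  n1 → {n3}
  n2 → {n2}
  n3 → ∅
  n4 → {n7}
  n5 → ∅
  n6 → ∅
  n7 → {n2}

φ for z: defs {n2,n3,n4,n7}
  DF⁺ = {n2,n7}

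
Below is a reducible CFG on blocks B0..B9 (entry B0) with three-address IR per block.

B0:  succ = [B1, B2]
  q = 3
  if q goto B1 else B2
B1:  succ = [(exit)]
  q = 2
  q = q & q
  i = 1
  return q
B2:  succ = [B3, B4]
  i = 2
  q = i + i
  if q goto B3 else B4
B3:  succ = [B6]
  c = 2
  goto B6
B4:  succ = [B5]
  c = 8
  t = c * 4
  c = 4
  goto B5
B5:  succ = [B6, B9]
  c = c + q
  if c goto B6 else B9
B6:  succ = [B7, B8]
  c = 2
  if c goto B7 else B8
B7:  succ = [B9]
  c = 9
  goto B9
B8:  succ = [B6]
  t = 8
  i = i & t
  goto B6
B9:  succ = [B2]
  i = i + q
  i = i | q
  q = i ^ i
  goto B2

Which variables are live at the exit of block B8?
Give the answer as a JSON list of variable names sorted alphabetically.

Answer: ["i", "q"]

Derivation:
def/use:
  B0 def {q} use ∅
  B1 def {i,q} use ∅
  B2 def {i,q} use ∅
  B3 def {c} use ∅
  B4 def {c,t} use ∅
  B5 def {c} use {c,q}
  B6 def {c} use ∅
  B7 def {c} use ∅
  B8 def {i,t} use {i}
  B9 def {i,q} use {i,q}

Backward fixpoint:
  B0: in=∅ out=∅
  B1: in=∅ out=∅
  B2: in=∅ out={i,q}
  B3: in={i,q} out={i,q}
  B4: in={i,q} out={c,i,q}
  B5: in={c,i,q} out={i,q}
  B6: in={i,q} out={i,q}
  B7: in={i,q} out={i,q}
  B8: in={i,q} out={i,q}
  B9: in={i,q} out=∅

live-out(B8) = ["i", "q"]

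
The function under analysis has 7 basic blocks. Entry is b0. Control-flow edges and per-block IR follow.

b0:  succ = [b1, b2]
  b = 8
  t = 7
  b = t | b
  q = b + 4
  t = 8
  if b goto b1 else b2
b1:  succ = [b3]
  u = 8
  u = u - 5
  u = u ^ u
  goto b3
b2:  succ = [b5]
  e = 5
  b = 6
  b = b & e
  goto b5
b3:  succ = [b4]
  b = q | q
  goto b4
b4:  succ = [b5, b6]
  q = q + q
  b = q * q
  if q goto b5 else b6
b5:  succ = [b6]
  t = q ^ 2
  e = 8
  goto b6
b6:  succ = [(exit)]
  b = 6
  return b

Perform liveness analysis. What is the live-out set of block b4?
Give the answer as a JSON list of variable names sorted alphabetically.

Per-block:
  b0 def {b,q,t} use ∅
  b1 def {u} use ∅
  b2 def {b,e} use ∅
  b3 def {b} use {q}
  b4 def {b,q} use {q}
  b5 def {e,t} use {q}
  b6 def {b} use ∅

Backward fixpoint:
  live b0: ∅→{q}
  live b1: {q}→{q}
  live b2: {q}→{q}
  live b3: {q}→{q}
  live b4: {q}→{q}
  live b5: {q}→∅
  live b6: ∅→∅

live-out(b4) = ["q"]

Answer: ["q"]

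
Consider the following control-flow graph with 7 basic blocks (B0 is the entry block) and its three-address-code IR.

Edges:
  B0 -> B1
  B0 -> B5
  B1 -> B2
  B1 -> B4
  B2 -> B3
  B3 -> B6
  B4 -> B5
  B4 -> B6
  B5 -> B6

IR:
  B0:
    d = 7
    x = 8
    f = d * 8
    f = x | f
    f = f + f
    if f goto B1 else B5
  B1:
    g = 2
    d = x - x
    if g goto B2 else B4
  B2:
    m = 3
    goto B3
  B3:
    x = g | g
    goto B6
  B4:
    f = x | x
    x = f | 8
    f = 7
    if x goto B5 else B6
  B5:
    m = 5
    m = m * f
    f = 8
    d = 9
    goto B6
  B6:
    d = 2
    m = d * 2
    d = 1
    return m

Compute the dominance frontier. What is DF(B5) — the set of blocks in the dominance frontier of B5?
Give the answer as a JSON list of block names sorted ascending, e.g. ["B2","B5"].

Answer: ["B6"]

Derivation:
idom tree: B1←B0 B2←B1 B3←B2 B4←B1 B5←B0 B6←B0
Dom∩ at merges:
  B5: preds {B0,B4}: {B0} ∩ {B0,B1,B4} = {B0}; idom=B0
  B6: preds {B3,B4,B5}: {B0,B1,B2,B3} ∩ {B0,B1,B4} ∩ {B0,B5} = {B0}; idom=B0

Frontier:
  B5←B0: walk · to B0
  B5←B4: walk B4→B1 to B0
  B6←B3: walk B3→B2→B1 to B0
  B6←B4: walk B4→B1 to B0
  B6←B5: walk B5 to B0
  DF(B0)=∅
  DF(B1)={B5,B6}
  DF(B2)={B6}
  DF(B3)={B6}
  DF(B4)={B5,B6}
  DF(B5)={B6}
  DF(B6)=∅

DF(B5) = ["B6"]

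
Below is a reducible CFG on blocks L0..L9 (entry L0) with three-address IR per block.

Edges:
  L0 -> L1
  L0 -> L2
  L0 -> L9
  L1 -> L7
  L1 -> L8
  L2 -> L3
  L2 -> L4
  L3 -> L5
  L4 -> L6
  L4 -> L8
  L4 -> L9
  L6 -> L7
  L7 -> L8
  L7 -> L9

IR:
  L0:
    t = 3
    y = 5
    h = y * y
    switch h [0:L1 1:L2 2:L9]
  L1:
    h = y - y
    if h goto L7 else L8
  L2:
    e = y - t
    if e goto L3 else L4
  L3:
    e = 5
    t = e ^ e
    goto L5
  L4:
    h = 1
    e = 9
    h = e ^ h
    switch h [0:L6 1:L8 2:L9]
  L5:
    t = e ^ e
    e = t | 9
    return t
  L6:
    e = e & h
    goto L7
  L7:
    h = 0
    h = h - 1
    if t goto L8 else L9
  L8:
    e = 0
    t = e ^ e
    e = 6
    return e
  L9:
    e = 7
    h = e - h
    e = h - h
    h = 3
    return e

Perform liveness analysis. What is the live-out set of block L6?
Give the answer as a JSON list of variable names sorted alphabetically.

Answer: ["t"]

Working:
def/use:
  L0: {h,t,y} / ∅
  L1: {h} / {y}
  L2: {e} / {t,y}
  L3: {e,t} / ∅
  L4: {e,h} / ∅
  L5: {e,t} / {e}
  L6: {e} / {e,h}
  L7: {h} / {t}
  L8: {e,t} / ∅
  L9: {e,h} / {h}

Liveness:
  L0: in=∅ out={h,t,y}
  L1: in={t,y} out={t}
  L2: in={t,y} out={t}
  L3: in=∅ out={e}
  L4: in={t} out={e,h,t}
  L5: in={e} out=∅
  L6: in={e,h,t} out={t}
  L7: in={t} out={h}
  L8: in=∅ out=∅
  L9: in={h} out=∅

live-out(L6) = ["t"]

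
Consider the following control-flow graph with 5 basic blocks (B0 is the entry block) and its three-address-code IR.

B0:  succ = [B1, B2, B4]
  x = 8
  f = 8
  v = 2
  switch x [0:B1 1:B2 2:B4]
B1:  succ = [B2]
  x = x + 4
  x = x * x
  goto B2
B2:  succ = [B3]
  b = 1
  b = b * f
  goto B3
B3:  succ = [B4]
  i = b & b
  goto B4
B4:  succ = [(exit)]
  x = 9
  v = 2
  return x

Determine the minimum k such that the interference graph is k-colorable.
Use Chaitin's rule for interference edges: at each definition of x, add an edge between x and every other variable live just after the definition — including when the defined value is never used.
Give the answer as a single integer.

Answer: 3

Working:
Per-block:
  B0: def={f,v,x} ue=∅
  B1: def={x} ue={x}
  B2: def={b} ue={f}
  B3: def={i} ue={b}
  B4: def={v,x} ue=∅

Live sets:
  B0: in=∅ out={f,x}
  B1: in={f,x} out={f}
  B2: in={f} out={b}
  B3: in={b} out=∅
  B4: in=∅ out=∅

Interference:
  b: {f}
  f: {b,v,x}
  i: ∅
  v: {f,x}
  x: {f,v}

Registers:
  clique {f,v,x} ⇒ need ≥ 3
  3-colouring: r0={f,i}  r1={b,v}  r2={x}
  χ = 3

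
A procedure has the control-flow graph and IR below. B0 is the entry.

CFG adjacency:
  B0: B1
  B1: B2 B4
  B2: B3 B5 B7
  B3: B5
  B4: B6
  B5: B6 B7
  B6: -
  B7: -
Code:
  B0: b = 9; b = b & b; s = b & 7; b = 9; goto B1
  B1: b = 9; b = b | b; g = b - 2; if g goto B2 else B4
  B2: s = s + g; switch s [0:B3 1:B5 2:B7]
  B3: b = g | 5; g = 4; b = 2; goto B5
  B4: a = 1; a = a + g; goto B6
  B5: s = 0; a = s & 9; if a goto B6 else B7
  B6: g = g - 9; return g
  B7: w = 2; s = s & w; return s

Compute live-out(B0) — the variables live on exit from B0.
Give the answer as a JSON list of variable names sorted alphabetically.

Answer: ["s"]

Working:
Per-block:
  B0 def {b,s} use ∅
  B1 def {b,g} use ∅
  B2 def {s} use {g,s}
  B3 def {b,g} use {g}
  B4 def {a} use {g}
  B5 def {a,s} use ∅
  B6 def {g} use {g}
  B7 def {s,w} use {s}

Live sets:
  B0: in=∅ out={s}
  B1: in={s} out={g,s}
  B2: in={g,s} out={g,s}
  B3: in={g} out={g}
  B4: in={g} out={g}
  B5: in={g} out={g,s}
  B6: in={g} out=∅
  B7: in={s} out=∅

live-out(B0) = ["s"]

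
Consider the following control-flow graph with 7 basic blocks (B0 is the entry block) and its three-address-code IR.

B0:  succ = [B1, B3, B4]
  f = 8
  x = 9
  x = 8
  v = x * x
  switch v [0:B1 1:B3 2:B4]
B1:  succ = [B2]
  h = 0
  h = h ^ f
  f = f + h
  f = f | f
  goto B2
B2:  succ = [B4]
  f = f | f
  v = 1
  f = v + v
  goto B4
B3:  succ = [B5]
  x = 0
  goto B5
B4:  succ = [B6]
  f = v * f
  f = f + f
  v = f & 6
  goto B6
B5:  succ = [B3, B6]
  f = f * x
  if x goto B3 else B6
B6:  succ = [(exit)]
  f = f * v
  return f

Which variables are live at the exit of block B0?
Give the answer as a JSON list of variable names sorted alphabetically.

Answer: ["f", "v"]

Working:
Per-block:
  B0 def {f,v,x} use ∅
  B1 def {f,h} use {f}
  B2 def {f,v} use {f}
  B3 def {x} use ∅
  B4 def {f,v} use {f,v}
  B5 def {f} use {f,x}
  B6 def {f} use {f,v}

Liveness:
  B0 li=∅ lo={f,v}
  B1 li={f} lo={f}
  B2 li={f} lo={f,v}
  B3 li={f,v} lo={f,v,x}
  B4 li={f,v} lo={f,v}
  B5 li={f,v,x} lo={f,v}
  B6 li={f,v} lo=∅

live-out(B0) = ["f", "v"]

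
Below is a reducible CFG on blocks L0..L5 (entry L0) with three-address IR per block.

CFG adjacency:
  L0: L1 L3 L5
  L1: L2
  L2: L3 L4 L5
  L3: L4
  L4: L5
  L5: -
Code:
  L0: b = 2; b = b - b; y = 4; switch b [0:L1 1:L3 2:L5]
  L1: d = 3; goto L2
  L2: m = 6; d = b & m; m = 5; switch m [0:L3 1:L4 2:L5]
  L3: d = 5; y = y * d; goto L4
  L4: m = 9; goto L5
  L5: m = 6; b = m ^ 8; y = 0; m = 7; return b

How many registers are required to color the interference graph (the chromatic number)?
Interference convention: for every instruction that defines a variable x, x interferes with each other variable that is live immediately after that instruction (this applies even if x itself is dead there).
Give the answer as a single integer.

Answer: 3

Working:
def/use:
  L0: {b,y} / ∅
  L1: {d} / ∅
  L2: {d,m} / {b}
  L3: {d,y} / {y}
  L4: {m} / ∅
  L5: {b,m,y} / ∅

Live sets:
  L0: in=∅ out={b,y}
  L1: in={b,y} out={b,y}
  L2: in={b,y} out={y}
  L3: in={y} out=∅
  L4: in=∅ out=∅
  L5: in=∅ out=∅

Conflict graph:
  b: {d,m,y}
  d: {b,y}
  m: {b,y}
  y: {b,d,m}

Chromatic number:
  lower bound: {b,d,y} mutually conflict ⇒ χ ≥ 3
  3-colouring: R0={b}  R1={y}  R2={d,m}
  χ = 3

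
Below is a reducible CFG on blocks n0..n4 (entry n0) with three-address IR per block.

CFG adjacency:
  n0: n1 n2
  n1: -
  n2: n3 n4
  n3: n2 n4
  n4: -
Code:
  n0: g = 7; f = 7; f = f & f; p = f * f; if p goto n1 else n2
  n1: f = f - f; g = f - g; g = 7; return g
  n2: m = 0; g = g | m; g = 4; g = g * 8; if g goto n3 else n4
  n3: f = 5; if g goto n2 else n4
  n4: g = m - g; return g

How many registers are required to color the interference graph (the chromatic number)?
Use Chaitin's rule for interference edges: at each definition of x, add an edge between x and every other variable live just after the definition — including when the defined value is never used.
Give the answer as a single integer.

Answer: 3

Derivation:
def/use:
  n0: def={f,g,p} ue=∅
  n1: def={f,g} ue={f,g}
  n2: def={g,m} ue={g}
  n3: def={f} ue={g}
  n4: def={g} ue={g,m}

Backward fixpoint:
  live n0: ∅→{f,g}
  live n1: {f,g}→∅
  live n2: {g}→{g,m}
  live n3: {g,m}→{g,m}
  live n4: {g,m}→∅

Interfere edges:
  f: {g,m,p}
  g: {f,m,p}
  m: {f,g}
  p: {f,g}

Registers:
  {f,g,m} pairwise interfere (3-clique) ⇒ χ ≥ 3
  3-colouring: r0={f}  r1={g}  r2={m,p}
  χ = 3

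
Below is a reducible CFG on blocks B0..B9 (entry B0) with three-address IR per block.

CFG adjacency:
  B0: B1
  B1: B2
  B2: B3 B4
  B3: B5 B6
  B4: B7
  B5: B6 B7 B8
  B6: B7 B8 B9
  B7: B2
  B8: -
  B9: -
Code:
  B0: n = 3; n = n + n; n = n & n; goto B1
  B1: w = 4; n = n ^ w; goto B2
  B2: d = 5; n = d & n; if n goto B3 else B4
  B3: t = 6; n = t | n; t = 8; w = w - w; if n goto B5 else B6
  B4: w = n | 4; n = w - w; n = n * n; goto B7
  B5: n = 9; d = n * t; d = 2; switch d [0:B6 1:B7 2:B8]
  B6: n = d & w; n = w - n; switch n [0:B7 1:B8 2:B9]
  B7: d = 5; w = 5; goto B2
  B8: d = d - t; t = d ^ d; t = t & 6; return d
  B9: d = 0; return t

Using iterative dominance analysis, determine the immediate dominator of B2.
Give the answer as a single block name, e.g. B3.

idom tree: B1←B0 B2←B1 B3←B2 B4←B2 B5←B3 B6←B3 B7←B2 B8←B3 B9←B6
Dom at joins:
  B2: preds {B1,B7}: {B0,B1} ∩ {B0,B1,B2,B7} = {B0,B1}; idom=B1
  B6: preds {B3,B5}: {B0,B1,B2,B3} ∩ {B0,B1,B2,B3,B5} = {B0,B1,B2,B3}; idom=B3
  B7: preds {B4,B5,B6}: {B0,B1,B2,B4} ∩ {B0,B1,B2,B3,B5} ∩ {B0,B1,B2,B3,B6} = {B0,B1,B2}; idom=B2
  B8: preds {B5,B6}: {B0,B1,B2,B3,B5} ∩ {B0,B1,B2,B3,B6} = {B0,B1,B2,B3}; idom=B3

idom(B2) = B1

Answer: B1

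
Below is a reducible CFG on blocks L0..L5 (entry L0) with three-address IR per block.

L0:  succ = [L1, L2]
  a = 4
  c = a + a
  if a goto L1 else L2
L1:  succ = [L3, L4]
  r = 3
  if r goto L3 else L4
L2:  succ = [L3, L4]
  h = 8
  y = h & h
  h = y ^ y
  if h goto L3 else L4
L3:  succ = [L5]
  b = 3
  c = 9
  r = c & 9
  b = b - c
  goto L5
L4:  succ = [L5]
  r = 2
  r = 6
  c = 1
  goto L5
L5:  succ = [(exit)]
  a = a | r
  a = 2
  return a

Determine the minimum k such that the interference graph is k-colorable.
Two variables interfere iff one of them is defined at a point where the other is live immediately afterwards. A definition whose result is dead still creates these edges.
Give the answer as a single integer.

Per-block:
  L0: def={a,c} ue=∅
  L1: def={r} ue=∅
  L2: def={h,y} ue=∅
  L3: def={b,c,r} ue=∅
  L4: def={c,r} ue=∅
  L5: def={a} ue={a,r}

Backward fixpoint:
  L0: in=∅ out={a}
  L1: in={a} out={a}
  L2: in={a} out={a}
  L3: in={a} out={a,r}
  L4: in={a} out={a,r}
  L5: in={a,r} out=∅

Interference:
  a↔{b,c,h,r,y}
  b↔{a,c,r}
  c↔{a,b,r}
  h↔{a}
  r↔{a,b,c}
  y↔{a}

Colouring:
  lower bound: {a,b,c,r} mutually conflict ⇒ χ ≥ 4
  assign a→r0 b→r1 c→r2 h→r1 r→r3 y→r1 — no edge inside a register ⇒ χ ≤ 4
  χ = 4

Answer: 4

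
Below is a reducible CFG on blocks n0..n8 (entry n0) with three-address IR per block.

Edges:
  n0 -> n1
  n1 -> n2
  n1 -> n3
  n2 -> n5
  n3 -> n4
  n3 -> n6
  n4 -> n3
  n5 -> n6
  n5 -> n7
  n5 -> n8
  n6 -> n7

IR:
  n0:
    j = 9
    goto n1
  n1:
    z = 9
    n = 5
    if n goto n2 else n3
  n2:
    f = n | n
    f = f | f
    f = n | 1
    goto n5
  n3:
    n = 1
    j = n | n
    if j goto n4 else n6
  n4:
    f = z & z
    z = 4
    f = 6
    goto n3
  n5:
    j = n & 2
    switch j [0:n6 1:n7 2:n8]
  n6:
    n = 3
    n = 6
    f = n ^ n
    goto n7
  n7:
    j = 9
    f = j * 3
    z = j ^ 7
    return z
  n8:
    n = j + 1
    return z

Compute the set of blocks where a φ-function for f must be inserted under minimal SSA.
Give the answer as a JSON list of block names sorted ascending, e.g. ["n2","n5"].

Answer: ["n3", "n6", "n7"]

Working:
idom tree: n1←n0 n2←n1 n3←n1 n4←n3 n5←n2 n6←n1 n7←n1 n8←n5
Dom at joins:
  n3: preds {n1,n4}: {n0,n1} ∩ {n0,n1,n3,n4} = {n0,n1}; idom=n1
  n6: preds {n3,n5}: {n0,n1,n3} ∩ {n0,n1,n2,n5} = {n0,n1}; idom=n1
  n7: preds {n5,n6}: {n0,n1,n2,n5} ∩ {n0,n1,n6} = {n0,n1}; idom=n1

DF derivation:
  n3←n1: walk · to n1
  n3←n4: walk n4→n3 to n1
  n6←n3: walk n3 to n1
  n6←n5: walk n5→n2 to n1
  n7←n5: walk n5→n2 to n1
  n7←n6: walk n6 to n1
  n0: DF=∅
  n1: DF=∅
  n2: DF={n6,n7}
  n3: DF={n3,n6}
  n4: DF={n3}
  n5: DF={n6,n7}
  n6: DF={n7}
  n7: DF=∅
  n8: DF=∅

φ for f: defs {n2,n4,n6,n7}
  DF⁺ = {n3,n6,n7}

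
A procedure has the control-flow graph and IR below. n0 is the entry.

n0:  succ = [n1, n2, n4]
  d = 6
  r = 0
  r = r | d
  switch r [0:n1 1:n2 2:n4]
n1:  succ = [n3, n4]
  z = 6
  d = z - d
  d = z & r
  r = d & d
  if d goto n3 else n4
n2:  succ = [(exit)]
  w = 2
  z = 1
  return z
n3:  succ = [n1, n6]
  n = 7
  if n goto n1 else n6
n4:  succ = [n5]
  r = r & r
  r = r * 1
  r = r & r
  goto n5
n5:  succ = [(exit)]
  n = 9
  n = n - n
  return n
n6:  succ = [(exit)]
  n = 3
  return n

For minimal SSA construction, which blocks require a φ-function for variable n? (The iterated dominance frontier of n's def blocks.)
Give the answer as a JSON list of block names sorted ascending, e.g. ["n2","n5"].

Answer: ["n1", "n4"]

Working:
idom tree: n1←n0 n2←n0 n3←n1 n4←n0 n5←n4 n6←n3
Join-block Dom:
  n1: preds {n0,n3}: {n0} ∩ {n0,n1,n3} = {n0}; idom=n0
  n4: preds {n0,n1}: {n0} ∩ {n0,n1} = {n0}; idom=n0

DF derivation:
  n1←n0: walk · to n0
  n1←n3: walk n3→n1 to n0
  n4←n0: walk · to n0
  n4←n1: walk n1 to n0
  n0 → ∅
  n1 → {n1,n4}
  n2 → ∅
  n3 → {n1}
  n4 → ∅
  n5 → ∅
  n6 → ∅

φ for n: defs {n3,n5,n6}
  DF⁺ = {n1,n4}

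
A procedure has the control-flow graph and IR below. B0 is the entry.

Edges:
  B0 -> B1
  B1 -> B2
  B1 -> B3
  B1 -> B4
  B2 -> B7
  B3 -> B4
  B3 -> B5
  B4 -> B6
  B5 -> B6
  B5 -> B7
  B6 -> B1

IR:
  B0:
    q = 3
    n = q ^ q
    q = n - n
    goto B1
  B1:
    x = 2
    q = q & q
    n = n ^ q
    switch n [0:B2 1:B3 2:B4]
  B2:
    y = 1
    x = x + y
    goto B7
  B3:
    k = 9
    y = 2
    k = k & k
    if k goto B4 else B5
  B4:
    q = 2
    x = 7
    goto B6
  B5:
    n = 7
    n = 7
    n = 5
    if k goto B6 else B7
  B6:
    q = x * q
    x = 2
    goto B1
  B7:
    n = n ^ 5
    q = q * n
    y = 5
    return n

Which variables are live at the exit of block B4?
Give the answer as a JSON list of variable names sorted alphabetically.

Block summaries:
  B0: def={n,q} ue=∅
  B1: def={n,q,x} ue={n,q}
  B2: def={x,y} ue={x}
  B3: def={k,y} ue=∅
  B4: def={q,x} ue=∅
  B5: def={n} ue={k}
  B6: def={q,x} ue={q,x}
  B7: def={n,q,y} ue={n,q}

Liveness:
  B0: in=∅ out={n,q}
  B1: in={n,q} out={n,q,x}
  B2: in={n,q,x} out={n,q}
  B3: in={n,q,x} out={k,n,q,x}
  B4: in={n} out={n,q,x}
  B5: in={k,q,x} out={n,q,x}
  B6: in={n,q,x} out={n,q}
  B7: in={n,q} out=∅

live-out(B4) = ["n", "q", "x"]

Answer: ["n", "q", "x"]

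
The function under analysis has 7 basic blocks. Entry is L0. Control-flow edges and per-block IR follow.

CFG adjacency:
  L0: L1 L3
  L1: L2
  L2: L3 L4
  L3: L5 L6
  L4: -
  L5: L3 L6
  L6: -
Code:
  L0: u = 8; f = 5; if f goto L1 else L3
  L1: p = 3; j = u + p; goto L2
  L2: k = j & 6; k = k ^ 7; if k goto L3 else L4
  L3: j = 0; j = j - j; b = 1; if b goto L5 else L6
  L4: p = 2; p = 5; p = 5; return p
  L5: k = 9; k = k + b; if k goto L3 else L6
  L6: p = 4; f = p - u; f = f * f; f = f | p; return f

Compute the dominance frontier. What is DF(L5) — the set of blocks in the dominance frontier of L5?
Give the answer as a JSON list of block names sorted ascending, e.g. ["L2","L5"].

Answer: ["L3", "L6"]

Working:
idom tree: L1←L0 L2←L1 L3←L0 L4←L2 L5←L3 L6←L3
Dom at joins:
  L3: preds {L0,L2,L5}: {L0} ∩ {L0,L1,L2} ∩ {L0,L3,L5} = {L0}; idom=L0
  L6: preds {L3,L5}: {L0,L3} ∩ {L0,L3,L5} = {L0,L3}; idom=L3

DF walk-up:
  join L3 pred L0: · stop@L0
  join L3 pred L2: L2→L1 stop@L0
  join L3 pred L5: L5→L3 stop@L0
  join L6 pred L3: · stop@L3
  join L6 pred L5: L5 stop@L3
  L0: DF=∅
  L1: DF={L3}
  L2: DF={L3}
  L3: DF={L3}
  L4: DF=∅
  L5: DF={L3,L6}
  L6: DF=∅

DF(L5) = ["L3", "L6"]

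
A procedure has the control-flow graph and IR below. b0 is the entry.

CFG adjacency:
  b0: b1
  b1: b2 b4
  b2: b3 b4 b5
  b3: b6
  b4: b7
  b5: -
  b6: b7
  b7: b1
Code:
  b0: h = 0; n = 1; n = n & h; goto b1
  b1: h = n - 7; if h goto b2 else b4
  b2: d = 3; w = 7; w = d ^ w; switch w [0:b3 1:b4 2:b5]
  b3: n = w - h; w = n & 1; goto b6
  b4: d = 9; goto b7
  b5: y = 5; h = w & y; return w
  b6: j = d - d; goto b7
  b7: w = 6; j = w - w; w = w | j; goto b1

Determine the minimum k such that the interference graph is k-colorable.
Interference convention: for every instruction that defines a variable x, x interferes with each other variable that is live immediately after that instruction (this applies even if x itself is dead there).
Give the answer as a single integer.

Per-block:
  b0: def={h,n} ue=∅
  b1: def={h} ue={n}
  b2: def={d,w} ue=∅
  b3: def={n,w} ue={h,w}
  b4: def={d} ue=∅
  b5: def={h,y} ue={w}
  b6: def={j} ue={d}
  b7: def={j,w} ue=∅

Liveness:
  b0: in=∅ out={n}
  b1: in={n} out={h,n}
  b2: in={h,n} out={d,h,n,w}
  b3: in={d,h,w} out={d,n}
  b4: in={n} out={n}
  b5: in={w} out=∅
  b6: in={d,n} out={n}
  b7: in={n} out={n}

Interference:
  d — {h,n,w}
  h — {d,n,w}
  j — {n,w}
  n — {d,h,j,w}
  w — {d,h,j,n,y}
  y — {w}

Chromatic number:
  {d,h,n,w} pairwise interfere (4-clique) ⇒ χ ≥ 4
  assign d→c2 h→c3 j→c2 n→c1 w→c0 y→c1 — no edge inside a register ⇒ χ ≤ 4
  χ = 4

Answer: 4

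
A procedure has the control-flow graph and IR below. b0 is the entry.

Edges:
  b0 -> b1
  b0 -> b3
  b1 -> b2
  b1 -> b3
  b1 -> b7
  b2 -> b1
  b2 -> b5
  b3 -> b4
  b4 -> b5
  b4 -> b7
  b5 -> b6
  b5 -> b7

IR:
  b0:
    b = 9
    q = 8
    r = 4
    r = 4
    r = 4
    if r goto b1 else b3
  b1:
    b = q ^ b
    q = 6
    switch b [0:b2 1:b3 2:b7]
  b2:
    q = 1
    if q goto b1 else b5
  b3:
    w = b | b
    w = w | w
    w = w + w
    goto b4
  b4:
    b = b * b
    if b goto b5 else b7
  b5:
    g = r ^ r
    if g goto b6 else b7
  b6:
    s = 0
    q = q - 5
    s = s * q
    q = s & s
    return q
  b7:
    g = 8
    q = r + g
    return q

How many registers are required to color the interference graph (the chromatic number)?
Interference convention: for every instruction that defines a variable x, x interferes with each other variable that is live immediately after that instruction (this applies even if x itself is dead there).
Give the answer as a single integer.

def/use:
  b0: def={b,q,r} ue=∅
  b1: def={b,q} ue={b,q}
  b2: def={q} ue=∅
  b3: def={w} ue={b}
  b4: def={b} ue={b}
  b5: def={g} ue={r}
  b6: def={q,s} ue={q}
  b7: def={g,q} ue={r}

Live sets:
  b0: in=∅ out={b,q,r}
  b1: in={b,q,r} out={b,q,r}
  b2: in={b,r} out={b,q,r}
  b3: in={b,q,r} out={b,q,r}
  b4: in={b,q,r} out={q,r}
  b5: in={q,r} out={q,r}
  b6: in={q} out=∅
  b7: in={r} out=∅

Interfere edges:
  b↔{q,r,w}
  g↔{q,r}
  q↔{b,g,r,s,w}
  r↔{b,g,q,w}
  s↔{q}
  w↔{b,q,r}

Registers:
  lower bound: {b,q,r,w} mutually conflict ⇒ χ ≥ 4
  4-colouring: r0={q}  r1={r,s}  r2={b,g}  r3={w}
  χ = 4

Answer: 4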